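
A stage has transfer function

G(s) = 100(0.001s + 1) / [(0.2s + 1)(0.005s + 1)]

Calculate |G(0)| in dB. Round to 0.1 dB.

G(0) = 100 · 1 / 1 = 100
20 log₁₀(100) ≈ 40.00 dB

40.0 dB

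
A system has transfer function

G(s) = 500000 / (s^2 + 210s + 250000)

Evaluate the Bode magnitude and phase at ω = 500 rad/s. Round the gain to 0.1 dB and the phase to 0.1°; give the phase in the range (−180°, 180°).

At s = jω = j500:
quadratic: (j500)² + 210·j500 + 250000 = 0 + j105000 → |·| ≈ 1.05e+05, ∠ ≈ 90.00°
|G| = 500000 / 1.05e+05 ≈ 4.7619
Gain = 20 log₁₀(4.7619) ≈ 13.56 dB
∠G = 0.00° − 90.00° = -90.00°

13.6 dB, -90.0°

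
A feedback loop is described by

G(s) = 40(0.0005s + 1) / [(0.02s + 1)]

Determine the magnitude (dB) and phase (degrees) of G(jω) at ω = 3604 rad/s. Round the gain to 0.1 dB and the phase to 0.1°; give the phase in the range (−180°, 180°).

1.2 dB, -28.2°

At ω = 3604 rad/s:
zero (1 + j3604·0.0005) = 1 + j1.802 → |·| ≈ 2.0609, ∠ ≈ 60.97°
pole (1 + j3604·0.02) = 1 + j72.08 → |·| ≈ 72.087, ∠ ≈ 89.21°
|G| = 40 · 2.0609 / (72.087) ≈ 1.1436
Gain = 20 log₁₀(1.1436) ≈ 1.17 dB
∠G = (60.97°) − (89.21°) = -28.24°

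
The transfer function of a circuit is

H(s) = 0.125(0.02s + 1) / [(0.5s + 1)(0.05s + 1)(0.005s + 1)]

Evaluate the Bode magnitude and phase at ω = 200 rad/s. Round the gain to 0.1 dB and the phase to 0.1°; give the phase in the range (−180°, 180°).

At ω = 200 rad/s:
zero (1 + j200·0.02) = 1 + j4 → |·| ≈ 4.1231, ∠ ≈ 75.96°
pole (1 + j200·0.5) = 1 + j100 → |·| ≈ 100, ∠ ≈ 89.43°
pole (1 + j200·0.05) = 1 + j10 → |·| ≈ 10.05, ∠ ≈ 84.29°
pole (1 + j200·0.005) = 1 + j1 → |·| ≈ 1.4142, ∠ ≈ 45.00°
|H| = 0.125 · 4.1231 / (100 · 10.05 · 1.4142) ≈ 0.00036262
Gain = 20 log₁₀(0.00036262) ≈ -68.81 dB
∠H = (75.96°) − (89.43° + 84.29° + 45.00°) = -142.76°

-68.8 dB, -142.8°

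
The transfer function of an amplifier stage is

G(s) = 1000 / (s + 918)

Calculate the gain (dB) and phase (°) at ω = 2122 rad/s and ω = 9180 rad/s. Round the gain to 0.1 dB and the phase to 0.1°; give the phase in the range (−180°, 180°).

Substitute s = j2122:
Numerator: 1000 = 1000 + j0
Denominator: (j2122) + 918 = 918 + j2122
|N| = √(1000² + 0²) ≈ 1000, ∠N ≈ 0.00°
|D| = √(918² + 2122²) ≈ 2312.1, ∠D ≈ 66.61°
|G| = 1000 / 2312.1 ≈ 0.43251
Gain = 20 log₁₀(0.43251) ≈ -7.28 dB
∠G = 0.00° − 66.61° = -66.61°

Substitute s = j9180:
Numerator: 1000 = 1000 + j0
Denominator: (j9180) + 918 = 918 + j9180
|N| = √(1000² + 0²) ≈ 1000, ∠N ≈ 0.00°
|D| = √(918² + 9180²) ≈ 9225.8, ∠D ≈ 84.29°
|G| = 1000 / 9225.8 ≈ 0.10839
Gain = 20 log₁₀(0.10839) ≈ -19.30 dB
∠G = 0.00° − 84.29° = -84.29°

ω = 2122: -7.3 dB, -66.6°; ω = 9180: -19.3 dB, -84.3°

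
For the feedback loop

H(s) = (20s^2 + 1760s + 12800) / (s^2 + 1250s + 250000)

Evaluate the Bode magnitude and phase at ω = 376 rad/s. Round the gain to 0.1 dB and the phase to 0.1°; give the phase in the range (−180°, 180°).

15.6 dB, 89.8°

Substitute s = j376:
Numerator: 20(j376)^2 + 1760(j376) + 12800 = -2814720 + j661760
Denominator: (j376)^2 + 1250(j376) + 250000 = 108624 + j470000
|N| = √(2814720² + 661760²) ≈ 2.8915e+06, ∠N ≈ 166.77°
|D| = √(108624² + 470000²) ≈ 4.8239e+05, ∠D ≈ 76.99°
|H| = 2.8915e+06 / 4.8239e+05 ≈ 5.9941
Gain = 20 log₁₀(5.9941) ≈ 15.55 dB
∠H = 166.77° − 76.99° = 89.78°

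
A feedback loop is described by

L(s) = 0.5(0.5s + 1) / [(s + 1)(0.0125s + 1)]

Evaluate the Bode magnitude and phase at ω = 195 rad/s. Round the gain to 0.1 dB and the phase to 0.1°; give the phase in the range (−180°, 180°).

At ω = 195 rad/s:
zero (1 + j195·0.5) = 1 + j97.5 → |·| ≈ 97.505, ∠ ≈ 89.41°
pole (1 + j195·1) = 1 + j195 → |·| ≈ 195, ∠ ≈ 89.71°
pole (1 + j195·0.0125) = 1 + j2.4375 → |·| ≈ 2.6347, ∠ ≈ 67.69°
|L| = 0.5 · 97.505 / (195 · 2.6347) ≈ 0.094892
Gain = 20 log₁₀(0.094892) ≈ -20.46 dB
∠L = (89.41°) − (89.71° + 67.69°) = -67.99°

-20.5 dB, -68.0°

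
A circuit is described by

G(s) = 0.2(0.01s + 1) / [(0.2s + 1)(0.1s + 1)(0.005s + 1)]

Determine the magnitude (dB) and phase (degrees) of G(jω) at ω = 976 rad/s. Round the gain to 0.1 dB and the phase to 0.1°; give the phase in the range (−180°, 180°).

At ω = 976 rad/s:
zero (1 + j976·0.01) = 1 + j9.76 → |·| ≈ 9.8111, ∠ ≈ 84.15°
pole (1 + j976·0.2) = 1 + j195.2 → |·| ≈ 195.2, ∠ ≈ 89.71°
pole (1 + j976·0.1) = 1 + j97.6 → |·| ≈ 97.605, ∠ ≈ 89.41°
pole (1 + j976·0.005) = 1 + j4.88 → |·| ≈ 4.9814, ∠ ≈ 78.42°
|G| = 0.2 · 9.8111 / (195.2 · 97.605 · 4.9814) ≈ 2.0675e-05
Gain = 20 log₁₀(2.0675e-05) ≈ -93.69 dB
∠G = (84.15°) − (89.71° + 89.41° + 78.42°) = -173.39°

-93.7 dB, -173.4°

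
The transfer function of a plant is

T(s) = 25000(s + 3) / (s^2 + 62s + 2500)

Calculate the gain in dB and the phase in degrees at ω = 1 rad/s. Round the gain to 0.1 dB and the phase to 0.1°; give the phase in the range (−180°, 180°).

30.0 dB, 17.0°

At s = jω = j1:
zero (s+3): 3 + j1 → |·| = √(3²+1²) = √10 ≈ 3.1623, ∠ = arctan(1/3) ≈ 18.43°
quadratic: (j1)² + 62·j1 + 2500 = 2499 + j62 → |·| ≈ 2499.8, ∠ ≈ 1.42°
|T| = 25000 · 3.1623 / 2499.8 ≈ 31.626
Gain = 20 log₁₀(31.626) ≈ 30.00 dB
∠T = 18.43° − 1.42° = 17.01°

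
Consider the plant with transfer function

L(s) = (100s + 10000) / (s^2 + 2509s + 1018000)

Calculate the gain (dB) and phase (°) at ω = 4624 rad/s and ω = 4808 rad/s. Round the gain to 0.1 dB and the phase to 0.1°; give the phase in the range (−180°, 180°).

ω = 4624: -34.1 dB, -61.6°; ω = 4808: -34.4 dB, -62.6°

Substitute s = j4624:
Numerator: 100(j4624) + 10000 = 10000 + j462400
Denominator: (j4624)^2 + 2509(j4624) + 1018000 = -20363376 + j11601616
|N| = √(10000² + 462400²) ≈ 4.6251e+05, ∠N ≈ 88.76°
|D| = √(20363376² + 11601616²) ≈ 2.3436e+07, ∠D ≈ 150.33°
|L| = 4.6251e+05 / 2.3436e+07 ≈ 0.019735
Gain = 20 log₁₀(0.019735) ≈ -34.10 dB
∠L = 88.76° − 150.33° = -61.57°

Substitute s = j4808:
Numerator: 100(j4808) + 10000 = 10000 + j480800
Denominator: (j4808)^2 + 2509(j4808) + 1018000 = -22098864 + j12063272
|N| = √(10000² + 480800²) ≈ 4.809e+05, ∠N ≈ 88.81°
|D| = √(22098864² + 12063272²) ≈ 2.5177e+07, ∠D ≈ 151.37°
|L| = 4.809e+05 / 2.5177e+07 ≈ 0.019101
Gain = 20 log₁₀(0.019101) ≈ -34.38 dB
∠L = 88.81° − 151.37° = -62.56°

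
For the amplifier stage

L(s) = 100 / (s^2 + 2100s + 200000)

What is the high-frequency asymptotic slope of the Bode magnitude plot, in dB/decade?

Each pole contributes −20 dB/decade at high frequency; each zero contributes +20 dB/decade.
Net: 0 zero(s) − 2 pole(s) → -40 dB/decade.

-40 dB/decade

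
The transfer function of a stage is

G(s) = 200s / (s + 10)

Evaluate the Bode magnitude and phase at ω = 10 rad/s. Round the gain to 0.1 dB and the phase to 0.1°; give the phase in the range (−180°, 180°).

43.0 dB, 45.0°

At s = jω = j10:
zero at origin: s = j10 → |·| = 10, ∠ = 90.00°
pole (s+10): 10 + j10 → |·| = √(10²+10²) = √200 ≈ 14.142, ∠ = arctan(10/10) ≈ 45.00°
|G| = 200 · 10 / 14.142 ≈ 141.42
Gain = 20 log₁₀(141.42) ≈ 43.01 dB
∠G = 90.00° − 45.00° = 45.00°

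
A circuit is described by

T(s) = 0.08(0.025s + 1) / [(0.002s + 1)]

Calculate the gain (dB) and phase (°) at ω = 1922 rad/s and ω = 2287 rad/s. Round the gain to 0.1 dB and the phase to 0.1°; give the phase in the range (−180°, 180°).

ω = 1922: -0.3 dB, 13.4°; ω = 2287: -0.2 dB, 11.3°

At ω = 1922 rad/s:
zero (1 + j1922·0.025) = 1 + j48.05 → |·| ≈ 48.06, ∠ ≈ 88.81°
pole (1 + j1922·0.002) = 1 + j3.844 → |·| ≈ 3.9719, ∠ ≈ 75.42°
|T| = 0.08 · 48.06 / (3.9719) ≈ 0.968
Gain = 20 log₁₀(0.968) ≈ -0.28 dB
∠T = (88.81°) − (75.42°) = 13.39°

At ω = 2287 rad/s:
zero (1 + j2287·0.025) = 1 + j57.175 → |·| ≈ 57.184, ∠ ≈ 89.00°
pole (1 + j2287·0.002) = 1 + j4.574 → |·| ≈ 4.682, ∠ ≈ 77.67°
|T| = 0.08 · 57.184 / (4.682) ≈ 0.97709
Gain = 20 log₁₀(0.97709) ≈ -0.20 dB
∠T = (89.00°) − (77.67°) = 11.33°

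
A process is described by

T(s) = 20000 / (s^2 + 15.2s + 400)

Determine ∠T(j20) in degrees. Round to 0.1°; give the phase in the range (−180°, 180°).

-90.0°

At s = jω = j20:
quadratic: (j20)² + 15.2·j20 + 400 = 0 + j304 → |·| ≈ 304, ∠ ≈ 90.00°
∠T = 0.00° − 90.00° = -90.00°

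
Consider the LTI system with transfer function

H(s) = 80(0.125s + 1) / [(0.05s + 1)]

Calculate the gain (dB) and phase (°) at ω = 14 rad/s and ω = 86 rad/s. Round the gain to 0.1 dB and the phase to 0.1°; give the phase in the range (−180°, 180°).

At ω = 14 rad/s:
zero (1 + j14·0.125) = 1 + j1.75 → |·| ≈ 2.0156, ∠ ≈ 60.26°
pole (1 + j14·0.05) = 1 + j0.7 → |·| ≈ 1.2207, ∠ ≈ 34.99°
|H| = 80 · 2.0156 / (1.2207) ≈ 132.09
Gain = 20 log₁₀(132.09) ≈ 42.42 dB
∠H = (60.26°) − (34.99°) = 25.27°

At ω = 86 rad/s:
zero (1 + j86·0.125) = 1 + j10.75 → |·| ≈ 10.796, ∠ ≈ 84.69°
pole (1 + j86·0.05) = 1 + j4.3 → |·| ≈ 4.4147, ∠ ≈ 76.91°
|H| = 80 · 10.796 / (4.4147) ≈ 195.64
Gain = 20 log₁₀(195.64) ≈ 45.83 dB
∠H = (84.69°) − (76.91°) = 7.78°

ω = 14: 42.4 dB, 25.3°; ω = 86: 45.8 dB, 7.8°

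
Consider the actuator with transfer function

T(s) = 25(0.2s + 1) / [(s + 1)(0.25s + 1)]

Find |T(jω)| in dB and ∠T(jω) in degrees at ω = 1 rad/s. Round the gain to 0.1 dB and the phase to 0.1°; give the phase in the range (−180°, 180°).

24.9 dB, -47.7°

At ω = 1 rad/s:
zero (1 + j1·0.2) = 1 + j0.2 → |·| ≈ 1.0198, ∠ ≈ 11.31°
pole (1 + j1·1) = 1 + j1 → |·| ≈ 1.4142, ∠ ≈ 45.00°
pole (1 + j1·0.25) = 1 + j0.25 → |·| ≈ 1.0308, ∠ ≈ 14.04°
|T| = 25 · 1.0198 / (1.4142 · 1.0308) ≈ 17.489
Gain = 20 log₁₀(17.489) ≈ 24.86 dB
∠T = (11.31°) − (45.00° + 14.04°) = -47.73°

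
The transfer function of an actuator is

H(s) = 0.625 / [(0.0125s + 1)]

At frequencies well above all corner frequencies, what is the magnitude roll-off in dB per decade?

-20 dB/decade

Each pole contributes −20 dB/decade at high frequency; each zero contributes +20 dB/decade.
Net: 0 zero(s) − 1 pole(s) → -20 dB/decade.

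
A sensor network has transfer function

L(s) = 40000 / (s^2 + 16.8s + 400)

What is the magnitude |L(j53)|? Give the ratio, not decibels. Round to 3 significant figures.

15.6

At s = jω = j53:
quadratic: (j53)² + 16.8·j53 + 400 = -2409 + j890.4 → |·| ≈ 2568.3, ∠ ≈ 159.71°
|L| = 40000 / 2568.3 ≈ 15.575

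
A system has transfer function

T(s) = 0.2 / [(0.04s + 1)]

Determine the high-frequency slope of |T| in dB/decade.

Each pole contributes −20 dB/decade at high frequency; each zero contributes +20 dB/decade.
Net: 0 zero(s) − 1 pole(s) → -20 dB/decade.

-20 dB/decade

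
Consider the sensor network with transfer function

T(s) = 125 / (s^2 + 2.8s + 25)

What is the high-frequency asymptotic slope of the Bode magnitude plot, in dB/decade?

Each pole contributes −20 dB/decade at high frequency; each zero contributes +20 dB/decade.
Net: 0 zero(s) − 2 pole(s) → -40 dB/decade.

-40 dB/decade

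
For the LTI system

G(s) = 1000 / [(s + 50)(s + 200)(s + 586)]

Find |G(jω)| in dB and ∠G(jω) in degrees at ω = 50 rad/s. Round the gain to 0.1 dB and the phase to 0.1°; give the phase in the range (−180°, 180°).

At s = jω = j50:
pole (s+50): 50 + j50 → |·| = √(50²+50²) = √5000 ≈ 70.711, ∠ = arctan(50/50) ≈ 45.00°
pole (s+200): 200 + j50 → |·| = √(200²+50²) = √42500 ≈ 206.16, ∠ = arctan(50/200) ≈ 14.04°
pole (s+586): 586 + j50 → |·| = √(586²+50²) = √345896 ≈ 588.13, ∠ = arctan(50/586) ≈ 4.88°
|G| = 1000 / 8.5736e+06 ≈ 0.00011664
Gain = 20 log₁₀(0.00011664) ≈ -78.66 dB
∠G = 0.00° − 63.92° = -63.92°

-78.7 dB, -63.9°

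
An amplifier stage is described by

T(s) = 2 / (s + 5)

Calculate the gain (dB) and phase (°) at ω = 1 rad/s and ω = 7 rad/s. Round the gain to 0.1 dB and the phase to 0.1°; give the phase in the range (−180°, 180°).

ω = 1: -8.1 dB, -11.3°; ω = 7: -12.7 dB, -54.5°

At s = jω = j1:
pole (s+5): 5 + j1 → |·| = √(5²+1²) = √26 ≈ 5.099, ∠ = arctan(1/5) ≈ 11.31°
|T| = 2 / 5.099 ≈ 0.39223
Gain = 20 log₁₀(0.39223) ≈ -8.13 dB
∠T = 0.00° − 11.31° = -11.31°

At s = jω = j7:
pole (s+5): 5 + j7 → |·| = √(5²+7²) = √74 ≈ 8.6023, ∠ = arctan(7/5) ≈ 54.46°
|T| = 2 / 8.6023 ≈ 0.2325
Gain = 20 log₁₀(0.2325) ≈ -12.67 dB
∠T = 0.00° − 54.46° = -54.46°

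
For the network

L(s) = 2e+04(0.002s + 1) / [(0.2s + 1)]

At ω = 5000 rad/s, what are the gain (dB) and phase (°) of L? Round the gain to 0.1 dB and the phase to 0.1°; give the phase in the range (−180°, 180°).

At ω = 5000 rad/s:
zero (1 + j5000·0.002) = 1 + j10 → |·| ≈ 10.05, ∠ ≈ 84.29°
pole (1 + j5000·0.2) = 1 + j1000 → |·| ≈ 1000, ∠ ≈ 89.94°
|L| = 2e+04 · 10.05 / (1000) ≈ 201
Gain = 20 log₁₀(201) ≈ 46.06 dB
∠L = (84.29°) − (89.94°) = -5.65°

46.1 dB, -5.7°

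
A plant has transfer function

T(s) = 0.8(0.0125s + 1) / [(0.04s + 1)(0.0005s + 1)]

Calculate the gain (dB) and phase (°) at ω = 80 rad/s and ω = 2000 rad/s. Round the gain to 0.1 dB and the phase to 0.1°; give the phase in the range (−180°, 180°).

ω = 80: -9.4 dB, -29.9°; ω = 2000: -15.0 dB, -46.6°

At ω = 80 rad/s:
zero (1 + j80·0.0125) = 1 + j1 → |·| ≈ 1.4142, ∠ ≈ 45.00°
pole (1 + j80·0.04) = 1 + j3.2 → |·| ≈ 3.3526, ∠ ≈ 72.65°
pole (1 + j80·0.0005) = 1 + j0.04 → |·| ≈ 1.0008, ∠ ≈ 2.29°
|T| = 0.8 · 1.4142 / (3.3526 · 1.0008) ≈ 0.33719
Gain = 20 log₁₀(0.33719) ≈ -9.44 dB
∠T = (45.00°) − (72.65° + 2.29°) = -29.94°

At ω = 2000 rad/s:
zero (1 + j2000·0.0125) = 1 + j25 → |·| ≈ 25.02, ∠ ≈ 87.71°
pole (1 + j2000·0.04) = 1 + j80 → |·| ≈ 80.006, ∠ ≈ 89.28°
pole (1 + j2000·0.0005) = 1 + j1 → |·| ≈ 1.4142, ∠ ≈ 45.00°
|T| = 0.8 · 25.02 / (80.006 · 1.4142) ≈ 0.17691
Gain = 20 log₁₀(0.17691) ≈ -15.04 dB
∠T = (87.71°) − (89.28° + 45.00°) = -46.57°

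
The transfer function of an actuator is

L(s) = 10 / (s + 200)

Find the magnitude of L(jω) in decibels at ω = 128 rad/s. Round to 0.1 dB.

Substitute s = j128:
Numerator: 10 = 10 + j0
Denominator: (j128) + 200 = 200 + j128
|N| = √(10² + 0²) ≈ 10, ∠N ≈ 0.00°
|D| = √(200² + 128²) ≈ 237.45, ∠D ≈ 32.62°
|L| = 10 / 237.45 ≈ 0.042114
Gain = 20 log₁₀(0.042114) ≈ -27.51 dB

-27.5 dB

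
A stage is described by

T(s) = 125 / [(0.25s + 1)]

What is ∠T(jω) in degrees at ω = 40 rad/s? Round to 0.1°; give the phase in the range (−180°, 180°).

At ω = 40 rad/s:
pole (1 + j40·0.25) = 1 + j10 → |·| ≈ 10.05, ∠ ≈ 84.29°
∠T = (0°) − (84.29°) = -84.29°

-84.3°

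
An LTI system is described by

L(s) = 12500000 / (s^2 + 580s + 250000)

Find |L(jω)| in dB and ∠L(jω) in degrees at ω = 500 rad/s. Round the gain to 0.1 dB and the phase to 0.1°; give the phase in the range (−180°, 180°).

32.7 dB, -90.0°

At s = jω = j500:
quadratic: (j500)² + 580·j500 + 250000 = 0 + j290000 → |·| ≈ 2.9e+05, ∠ ≈ 90.00°
|L| = 12500000 / 2.9e+05 ≈ 43.103
Gain = 20 log₁₀(43.103) ≈ 32.69 dB
∠L = 0.00° − 90.00° = -90.00°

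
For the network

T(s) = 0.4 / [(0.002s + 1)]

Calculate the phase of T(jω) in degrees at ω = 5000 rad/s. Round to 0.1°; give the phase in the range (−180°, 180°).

-84.3°

At ω = 5000 rad/s:
pole (1 + j5000·0.002) = 1 + j10 → |·| ≈ 10.05, ∠ ≈ 84.29°
∠T = (0°) − (84.29°) = -84.29°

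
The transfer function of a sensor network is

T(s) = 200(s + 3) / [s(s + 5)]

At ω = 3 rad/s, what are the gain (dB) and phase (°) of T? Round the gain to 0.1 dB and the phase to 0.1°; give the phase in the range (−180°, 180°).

At s = jω = j3:
zero (s+3): 3 + j3 → |·| = √(3²+3²) = √18 ≈ 4.2426, ∠ = arctan(3/3) ≈ 45.00°
pole (s+5): 5 + j3 → |·| = √(5²+3²) = √34 ≈ 5.831, ∠ = arctan(3/5) ≈ 30.96°
pole at origin: |s| = 3, ∠ = 90.00° (in denominator)
|T| = 200 · 4.2426 / 17.493 ≈ 48.506
Gain = 20 log₁₀(48.506) ≈ 33.72 dB
∠T = 45.00° − 120.96° = -75.96°

33.7 dB, -76.0°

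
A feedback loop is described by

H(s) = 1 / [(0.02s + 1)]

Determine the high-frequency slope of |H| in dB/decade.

-20 dB/decade

Each pole contributes −20 dB/decade at high frequency; each zero contributes +20 dB/decade.
Net: 0 zero(s) − 1 pole(s) → -20 dB/decade.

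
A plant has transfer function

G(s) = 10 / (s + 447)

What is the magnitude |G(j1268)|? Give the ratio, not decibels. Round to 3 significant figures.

Substitute s = j1268:
Numerator: 10 = 10 + j0
Denominator: (j1268) + 447 = 447 + j1268
|N| = √(10² + 0²) ≈ 10, ∠N ≈ 0.00°
|D| = √(447² + 1268²) ≈ 1344.5, ∠D ≈ 70.58°
|G| = 10 / 1344.5 ≈ 0.0074377

0.00744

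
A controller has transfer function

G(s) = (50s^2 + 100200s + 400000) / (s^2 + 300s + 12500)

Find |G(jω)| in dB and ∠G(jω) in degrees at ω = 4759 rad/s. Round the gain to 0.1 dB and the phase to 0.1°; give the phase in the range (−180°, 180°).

Substitute s = j4759:
Numerator: 50(j4759)^2 + 100200(j4759) + 400000 = -1132004050 + j476851800
Denominator: (j4759)^2 + 300(j4759) + 12500 = -22635581 + j1427700
|N| = √(1132004050² + 476851800²) ≈ 1.2283e+09, ∠N ≈ 157.16°
|D| = √(22635581² + 1427700²) ≈ 2.2681e+07, ∠D ≈ 176.39°
|G| = 1.2283e+09 / 2.2681e+07 ≈ 54.155
Gain = 20 log₁₀(54.155) ≈ 34.67 dB
∠G = 157.16° − 176.39° = -19.23°

34.7 dB, -19.2°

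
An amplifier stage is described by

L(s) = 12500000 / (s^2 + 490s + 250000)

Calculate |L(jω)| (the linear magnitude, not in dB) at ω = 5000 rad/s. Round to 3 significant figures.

At s = jω = j5000:
quadratic: (j5000)² + 490·j5000 + 250000 = -24750000 + j2450000 → |·| ≈ 2.4871e+07, ∠ ≈ 174.35°
|L| = 12500000 / 2.4871e+07 ≈ 0.50259

0.503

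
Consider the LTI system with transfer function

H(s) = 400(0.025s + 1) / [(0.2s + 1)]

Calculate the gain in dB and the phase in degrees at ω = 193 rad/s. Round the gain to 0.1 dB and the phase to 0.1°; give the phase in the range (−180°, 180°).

At ω = 193 rad/s:
zero (1 + j193·0.025) = 1 + j4.825 → |·| ≈ 4.9275, ∠ ≈ 78.29°
pole (1 + j193·0.2) = 1 + j38.6 → |·| ≈ 38.613, ∠ ≈ 88.52°
|H| = 400 · 4.9275 / (38.613) ≈ 51.045
Gain = 20 log₁₀(51.045) ≈ 34.16 dB
∠H = (78.29°) − (88.52°) = -10.23°

34.2 dB, -10.2°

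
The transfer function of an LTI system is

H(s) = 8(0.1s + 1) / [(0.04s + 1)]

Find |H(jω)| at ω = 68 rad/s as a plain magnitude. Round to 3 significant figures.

19.0

At ω = 68 rad/s:
zero (1 + j68·0.1) = 1 + j6.8 → |·| ≈ 6.8731, ∠ ≈ 81.63°
pole (1 + j68·0.04) = 1 + j2.72 → |·| ≈ 2.898, ∠ ≈ 69.81°
|H| = 8 · 6.8731 / (2.898) ≈ 18.973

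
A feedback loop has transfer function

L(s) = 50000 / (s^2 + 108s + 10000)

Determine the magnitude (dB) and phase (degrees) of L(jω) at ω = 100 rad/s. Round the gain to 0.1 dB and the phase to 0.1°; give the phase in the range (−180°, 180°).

13.3 dB, -90.0°

At s = jω = j100:
quadratic: (j100)² + 108·j100 + 10000 = 0 + j10800 → |·| ≈ 10800, ∠ ≈ 90.00°
|L| = 50000 / 10800 ≈ 4.6296
Gain = 20 log₁₀(4.6296) ≈ 13.31 dB
∠L = 0.00° − 90.00° = -90.00°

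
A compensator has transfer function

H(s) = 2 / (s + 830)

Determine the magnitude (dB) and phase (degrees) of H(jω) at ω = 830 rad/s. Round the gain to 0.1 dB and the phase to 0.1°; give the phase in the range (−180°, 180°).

-55.4 dB, -45.0°

At s = jω = j830:
pole (s+830): 830 + j830 → |·| = √(830²+830²) = √1377800 ≈ 1173.8, ∠ = arctan(830/830) ≈ 45.00°
|H| = 2 / 1173.8 ≈ 0.0017039
Gain = 20 log₁₀(0.0017039) ≈ -55.37 dB
∠H = 0.00° − 45.00° = -45.00°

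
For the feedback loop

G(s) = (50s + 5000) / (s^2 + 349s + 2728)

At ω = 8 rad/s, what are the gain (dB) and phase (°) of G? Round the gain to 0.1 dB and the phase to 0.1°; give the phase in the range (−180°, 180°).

2.3 dB, -41.8°

Substitute s = j8:
Numerator: 50(j8) + 5000 = 5000 + j400
Denominator: (j8)^2 + 349(j8) + 2728 = 2664 + j2792
|N| = √(5000² + 400²) ≈ 5016, ∠N ≈ 4.57°
|D| = √(2664² + 2792²) ≈ 3859, ∠D ≈ 46.34°
|G| = 5016 / 3859 ≈ 1.2998
Gain = 20 log₁₀(1.2998) ≈ 2.28 dB
∠G = 4.57° − 46.34° = -41.77°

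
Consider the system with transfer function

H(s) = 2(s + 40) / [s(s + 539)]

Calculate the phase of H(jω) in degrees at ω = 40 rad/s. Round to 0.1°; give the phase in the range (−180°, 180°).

At s = jω = j40:
zero (s+40): 40 + j40 → |·| = √(40²+40²) = √3200 ≈ 56.569, ∠ = arctan(40/40) ≈ 45.00°
pole (s+539): 539 + j40 → |·| = √(539²+40²) = √292121 ≈ 540.48, ∠ = arctan(40/539) ≈ 4.24°
pole at origin: |s| = 40, ∠ = 90.00° (in denominator)
∠H = 45.00° − 94.24° = -49.24°

-49.2°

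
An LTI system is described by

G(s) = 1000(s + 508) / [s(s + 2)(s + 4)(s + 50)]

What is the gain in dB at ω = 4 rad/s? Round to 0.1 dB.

40.0 dB

At s = jω = j4:
zero (s+508): 508 + j4 → |·| = √(508²+4²) = √258080 ≈ 508.02, ∠ = arctan(4/508) ≈ 0.45°
pole (s+2): 2 + j4 → |·| = √(2²+4²) = √20 ≈ 4.4721, ∠ = arctan(4/2) ≈ 63.43°
pole (s+4): 4 + j4 → |·| = √(4²+4²) = √32 ≈ 5.6569, ∠ = arctan(4/4) ≈ 45.00°
pole (s+50): 50 + j4 → |·| = √(50²+4²) = √2516 ≈ 50.16, ∠ = arctan(4/50) ≈ 4.57°
pole at origin: |s| = 4, ∠ = 90.00° (in denominator)
|G| = 1000 · 508.02 / 5075.8 ≈ 100.09
Gain = 20 log₁₀(100.09) ≈ 40.01 dB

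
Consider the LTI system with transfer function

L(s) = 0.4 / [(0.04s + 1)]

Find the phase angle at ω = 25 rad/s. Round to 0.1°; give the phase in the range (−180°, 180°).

At ω = 25 rad/s:
pole (1 + j25·0.04) = 1 + j1 → |·| ≈ 1.4142, ∠ ≈ 45.00°
∠L = (0°) − (45.00°) = -45.00°

-45.0°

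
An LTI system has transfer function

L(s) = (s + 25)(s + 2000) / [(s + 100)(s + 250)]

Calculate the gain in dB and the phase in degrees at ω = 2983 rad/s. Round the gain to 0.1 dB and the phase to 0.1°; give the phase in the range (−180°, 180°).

At s = jω = j2983:
zero (s+25): 25 + j2983 → |·| = √(25²+2983²) = √8898914 ≈ 2983.1, ∠ = arctan(2983/25) ≈ 89.52°
zero (s+2000): 2000 + j2983 → |·| = √(2000²+2983²) = √12898289 ≈ 3591.4, ∠ = arctan(2983/2000) ≈ 56.16°
pole (s+100): 100 + j2983 → |·| = √(100²+2983²) = √8908289 ≈ 2984.7, ∠ = arctan(2983/100) ≈ 88.08°
pole (s+250): 250 + j2983 → |·| = √(250²+2983²) = √8960789 ≈ 2993.5, ∠ = arctan(2983/250) ≈ 85.21°
|L| = 1 · 1.0714e+07 / 8.9347e+06 ≈ 1.1991
Gain = 20 log₁₀(1.1991) ≈ 1.58 dB
∠L = 145.68° − 173.29° = -27.61°

1.6 dB, -27.6°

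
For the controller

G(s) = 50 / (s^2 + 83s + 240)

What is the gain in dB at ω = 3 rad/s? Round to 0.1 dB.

-16.6 dB

Substitute s = j3:
Numerator: 50 = 50 + j0
Denominator: (j3)^2 + 83(j3) + 240 = 231 + j249
|N| = √(50² + 0²) ≈ 50, ∠N ≈ 0.00°
|D| = √(231² + 249²) ≈ 339.65, ∠D ≈ 47.15°
|G| = 50 / 339.65 ≈ 0.14721
Gain = 20 log₁₀(0.14721) ≈ -16.64 dB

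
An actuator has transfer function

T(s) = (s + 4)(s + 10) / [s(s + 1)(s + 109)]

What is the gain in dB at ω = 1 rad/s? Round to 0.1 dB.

-11.4 dB

At s = jω = j1:
zero (s+4): 4 + j1 → |·| = √(4²+1²) = √17 ≈ 4.1231, ∠ = arctan(1/4) ≈ 14.04°
zero (s+10): 10 + j1 → |·| = √(10²+1²) = √101 ≈ 10.05, ∠ = arctan(1/10) ≈ 5.71°
pole (s+1): 1 + j1 → |·| = √(1²+1²) = √2 ≈ 1.4142, ∠ = arctan(1/1) ≈ 45.00°
pole (s+109): 109 + j1 → |·| = √(109²+1²) = √11882 ≈ 109, ∠ = arctan(1/109) ≈ 0.53°
pole at origin: |s| = 1, ∠ = 90.00° (in denominator)
|T| = 1 · 41.437 / 154.15 ≈ 0.26881
Gain = 20 log₁₀(0.26881) ≈ -11.41 dB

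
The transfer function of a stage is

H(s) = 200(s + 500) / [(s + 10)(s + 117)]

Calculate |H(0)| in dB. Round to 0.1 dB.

38.6 dB

H(0) = 200·500 / (10·117) ≈ 85.47
20 log₁₀(85.47) ≈ 38.64 dB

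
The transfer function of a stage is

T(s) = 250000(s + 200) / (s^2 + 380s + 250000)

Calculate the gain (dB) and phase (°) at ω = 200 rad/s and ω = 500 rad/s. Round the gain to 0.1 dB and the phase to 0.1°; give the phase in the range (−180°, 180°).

ω = 200: 50.0 dB, 25.1°; ω = 500: 57.0 dB, -21.8°

At s = jω = j200:
zero (s+200): 200 + j200 → |·| = √(200²+200²) = √80000 ≈ 282.84, ∠ = arctan(200/200) ≈ 45.00°
quadratic: (j200)² + 380·j200 + 250000 = 210000 + j76000 → |·| ≈ 2.2333e+05, ∠ ≈ 19.90°
|T| = 250000 · 282.84 / 2.2333e+05 ≈ 316.62
Gain = 20 log₁₀(316.62) ≈ 50.01 dB
∠T = 45.00° − 19.90° = 25.10°

At s = jω = j500:
zero (s+200): 200 + j500 → |·| = √(200²+500²) = √290000 ≈ 538.52, ∠ = arctan(500/200) ≈ 68.20°
quadratic: (j500)² + 380·j500 + 250000 = 0 + j190000 → |·| ≈ 1.9e+05, ∠ ≈ 90.00°
|T| = 250000 · 538.52 / 1.9e+05 ≈ 708.58
Gain = 20 log₁₀(708.58) ≈ 57.01 dB
∠T = 68.20° − 90.00° = -21.80°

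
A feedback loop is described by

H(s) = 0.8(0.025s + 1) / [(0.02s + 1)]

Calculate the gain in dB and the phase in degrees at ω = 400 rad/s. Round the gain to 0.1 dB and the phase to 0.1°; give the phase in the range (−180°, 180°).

-0.0 dB, 1.4°

At ω = 400 rad/s:
zero (1 + j400·0.025) = 1 + j10 → |·| ≈ 10.05, ∠ ≈ 84.29°
pole (1 + j400·0.02) = 1 + j8 → |·| ≈ 8.0623, ∠ ≈ 82.87°
|H| = 0.8 · 10.05 / (8.0623) ≈ 0.99723
Gain = 20 log₁₀(0.99723) ≈ -0.02 dB
∠H = (84.29°) − (82.87°) = 1.42°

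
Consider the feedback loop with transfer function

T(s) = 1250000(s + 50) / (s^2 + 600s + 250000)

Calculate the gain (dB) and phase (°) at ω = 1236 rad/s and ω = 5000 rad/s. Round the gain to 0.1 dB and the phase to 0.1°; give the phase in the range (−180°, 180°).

ω = 1236: 60.4 dB, -62.2°; ω = 5000: 48.0 dB, -83.7°

At s = jω = j1236:
zero (s+50): 50 + j1236 → |·| = √(50²+1236²) = √1530196 ≈ 1237, ∠ = arctan(1236/50) ≈ 87.68°
quadratic: (j1236)² + 600·j1236 + 250000 = -1277696 + j741600 → |·| ≈ 1.4773e+06, ∠ ≈ 149.87°
|T| = 1250000 · 1237 / 1.4773e+06 ≈ 1046.7
Gain = 20 log₁₀(1046.7) ≈ 60.40 dB
∠T = 87.68° − 149.87° = -62.19°

At s = jω = j5000:
zero (s+50): 50 + j5000 → |·| = √(50²+5000²) = √25002500 ≈ 5000.2, ∠ = arctan(5000/50) ≈ 89.43°
quadratic: (j5000)² + 600·j5000 + 250000 = -24750000 + j3000000 → |·| ≈ 2.4931e+07, ∠ ≈ 173.09°
|T| = 1250000 · 5000.2 / 2.4931e+07 ≈ 250.7
Gain = 20 log₁₀(250.7) ≈ 47.98 dB
∠T = 89.43° − 173.09° = -83.66°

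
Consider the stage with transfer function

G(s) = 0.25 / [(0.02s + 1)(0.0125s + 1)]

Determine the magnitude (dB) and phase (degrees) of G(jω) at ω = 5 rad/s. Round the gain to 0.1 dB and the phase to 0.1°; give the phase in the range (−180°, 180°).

At ω = 5 rad/s:
pole (1 + j5·0.02) = 1 + j0.1 → |·| ≈ 1.005, ∠ ≈ 5.71°
pole (1 + j5·0.0125) = 1 + j0.0625 → |·| ≈ 1.002, ∠ ≈ 3.58°
|G| = 0.25 · 1 / (1.005 · 1.002) ≈ 0.24826
Gain = 20 log₁₀(0.24826) ≈ -12.10 dB
∠G = (0°) − (5.71° + 3.58°) = -9.29°

-12.1 dB, -9.3°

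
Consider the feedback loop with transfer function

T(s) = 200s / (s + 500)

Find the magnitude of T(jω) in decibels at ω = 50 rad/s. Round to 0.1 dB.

26.0 dB

At s = jω = j50:
zero at origin: s = j50 → |·| = 50, ∠ = 90.00°
pole (s+500): 500 + j50 → |·| = √(500²+50²) = √252500 ≈ 502.49, ∠ = arctan(50/500) ≈ 5.71°
|T| = 200 · 50 / 502.49 ≈ 19.901
Gain = 20 log₁₀(19.901) ≈ 25.98 dB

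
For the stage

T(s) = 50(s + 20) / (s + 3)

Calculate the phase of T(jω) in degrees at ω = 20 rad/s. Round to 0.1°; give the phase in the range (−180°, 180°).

-36.5°

At s = jω = j20:
zero (s+20): 20 + j20 → |·| = √(20²+20²) = √800 ≈ 28.284, ∠ = arctan(20/20) ≈ 45.00°
pole (s+3): 3 + j20 → |·| = √(3²+20²) = √409 ≈ 20.224, ∠ = arctan(20/3) ≈ 81.47°
∠T = 45.00° − 81.47° = -36.47°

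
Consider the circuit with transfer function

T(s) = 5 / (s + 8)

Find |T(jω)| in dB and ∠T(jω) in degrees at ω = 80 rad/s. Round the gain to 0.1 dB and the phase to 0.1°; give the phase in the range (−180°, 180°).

-24.1 dB, -84.3°

At s = jω = j80:
pole (s+8): 8 + j80 → |·| = √(8²+80²) = √6464 ≈ 80.399, ∠ = arctan(80/8) ≈ 84.29°
|T| = 5 / 80.399 ≈ 0.06219
Gain = 20 log₁₀(0.06219) ≈ -24.13 dB
∠T = 0.00° − 84.29° = -84.29°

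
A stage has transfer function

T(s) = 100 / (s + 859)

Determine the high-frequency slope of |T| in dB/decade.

-20 dB/decade

Each pole contributes −20 dB/decade at high frequency; each zero contributes +20 dB/decade.
Net: 0 zero(s) − 1 pole(s) → -20 dB/decade.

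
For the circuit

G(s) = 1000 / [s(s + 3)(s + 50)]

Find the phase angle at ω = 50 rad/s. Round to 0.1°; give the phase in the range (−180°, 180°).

138.4°

At s = jω = j50:
pole (s+3): 3 + j50 → |·| = √(3²+50²) = √2509 ≈ 50.09, ∠ = arctan(50/3) ≈ 86.57°
pole (s+50): 50 + j50 → |·| = √(50²+50²) = √5000 ≈ 70.711, ∠ = arctan(50/50) ≈ 45.00°
pole at origin: |s| = 50, ∠ = 90.00° (in denominator)
∠G = 0.00° − 221.57° = -221.57° ≡ 138.43° (principal value)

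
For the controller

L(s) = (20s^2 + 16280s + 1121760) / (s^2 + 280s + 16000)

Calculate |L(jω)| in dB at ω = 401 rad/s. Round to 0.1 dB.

Substitute s = j401:
Numerator: 20(j401)^2 + 16280(j401) + 1121760 = -2094260 + j6528280
Denominator: (j401)^2 + 280(j401) + 16000 = -144801 + j112280
|N| = √(2094260² + 6528280²) ≈ 6.856e+06, ∠N ≈ 107.79°
|D| = √(144801² + 112280²) ≈ 1.8323e+05, ∠D ≈ 142.21°
|L| = 6.856e+06 / 1.8323e+05 ≈ 37.417
Gain = 20 log₁₀(37.417) ≈ 31.46 dB

31.5 dB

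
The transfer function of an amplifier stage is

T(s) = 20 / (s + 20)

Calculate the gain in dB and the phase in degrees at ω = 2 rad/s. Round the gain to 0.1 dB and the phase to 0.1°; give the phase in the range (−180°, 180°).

-0.0 dB, -5.7°

Substitute s = j2:
Numerator: 20 = 20 + j0
Denominator: (j2) + 20 = 20 + j2
|N| = √(20² + 0²) ≈ 20, ∠N ≈ 0.00°
|D| = √(20² + 2²) ≈ 20.1, ∠D ≈ 5.71°
|T| = 20 / 20.1 ≈ 0.99502
Gain = 20 log₁₀(0.99502) ≈ -0.04 dB
∠T = 0.00° − 5.71° = -5.71°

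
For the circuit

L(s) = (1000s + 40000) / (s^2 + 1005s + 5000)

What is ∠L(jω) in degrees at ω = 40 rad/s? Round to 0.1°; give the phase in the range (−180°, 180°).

Substitute s = j40:
Numerator: 1000(j40) + 40000 = 40000 + j40000
Denominator: (j40)^2 + 1005(j40) + 5000 = 3400 + j40200
|N| = √(40000² + 40000²) ≈ 56569, ∠N ≈ 45.00°
|D| = √(3400² + 40200²) ≈ 40344, ∠D ≈ 85.17°
∠L = 45.00° − 85.17° = -40.17°

-40.2°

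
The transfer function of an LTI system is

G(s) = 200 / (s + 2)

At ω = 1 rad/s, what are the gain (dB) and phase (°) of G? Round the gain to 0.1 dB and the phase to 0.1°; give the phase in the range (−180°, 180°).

At s = jω = j1:
pole (s+2): 2 + j1 → |·| = √(2²+1²) = √5 ≈ 2.2361, ∠ = arctan(1/2) ≈ 26.57°
|G| = 200 / 2.2361 ≈ 89.441
Gain = 20 log₁₀(89.441) ≈ 39.03 dB
∠G = 0.00° − 26.57° = -26.57°

39.0 dB, -26.6°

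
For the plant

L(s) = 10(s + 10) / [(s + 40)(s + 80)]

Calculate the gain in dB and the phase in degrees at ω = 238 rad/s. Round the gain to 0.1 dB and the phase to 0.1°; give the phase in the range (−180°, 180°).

At s = jω = j238:
zero (s+10): 10 + j238 → |·| = √(10²+238²) = √56744 ≈ 238.21, ∠ = arctan(238/10) ≈ 87.59°
pole (s+40): 40 + j238 → |·| = √(40²+238²) = √58244 ≈ 241.34, ∠ = arctan(238/40) ≈ 80.46°
pole (s+80): 80 + j238 → |·| = √(80²+238²) = √63044 ≈ 251.09, ∠ = arctan(238/80) ≈ 71.42°
|L| = 10 · 238.21 / 60598 ≈ 0.03931
Gain = 20 log₁₀(0.03931) ≈ -28.11 dB
∠L = 87.59° − 151.88° = -64.29°

-28.1 dB, -64.3°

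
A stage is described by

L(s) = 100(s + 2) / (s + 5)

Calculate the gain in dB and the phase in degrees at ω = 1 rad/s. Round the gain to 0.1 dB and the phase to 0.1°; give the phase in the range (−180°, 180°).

At s = jω = j1:
zero (s+2): 2 + j1 → |·| = √(2²+1²) = √5 ≈ 2.2361, ∠ = arctan(1/2) ≈ 26.57°
pole (s+5): 5 + j1 → |·| = √(5²+1²) = √26 ≈ 5.099, ∠ = arctan(1/5) ≈ 11.31°
|L| = 100 · 2.2361 / 5.099 ≈ 43.854
Gain = 20 log₁₀(43.854) ≈ 32.84 dB
∠L = 26.57° − 11.31° = 15.26°

32.8 dB, 15.3°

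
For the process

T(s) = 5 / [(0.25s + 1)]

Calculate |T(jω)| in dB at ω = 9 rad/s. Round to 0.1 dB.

6.2 dB

At ω = 9 rad/s:
pole (1 + j9·0.25) = 1 + j2.25 → |·| ≈ 2.4622, ∠ ≈ 66.04°
|T| = 5 · 1 / (2.4622) ≈ 2.0307
Gain = 20 log₁₀(2.0307) ≈ 6.15 dB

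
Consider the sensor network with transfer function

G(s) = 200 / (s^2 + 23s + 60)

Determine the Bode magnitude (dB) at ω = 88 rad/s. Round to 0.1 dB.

Substitute s = j88:
Numerator: 200 = 200 + j0
Denominator: (j88)^2 + 23(j88) + 60 = -7684 + j2024
|N| = √(200² + 0²) ≈ 200, ∠N ≈ 0.00°
|D| = √(7684² + 2024²) ≈ 7946.1, ∠D ≈ 165.24°
|G| = 200 / 7946.1 ≈ 0.02517
Gain = 20 log₁₀(0.02517) ≈ -31.98 dB

-32.0 dB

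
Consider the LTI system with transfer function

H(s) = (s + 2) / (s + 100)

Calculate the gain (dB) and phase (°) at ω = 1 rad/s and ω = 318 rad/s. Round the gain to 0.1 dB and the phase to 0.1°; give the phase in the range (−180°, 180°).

Substitute s = j1:
Numerator: (j1) + 2 = 2 + j1
Denominator: (j1) + 100 = 100 + j1
|N| = √(2² + 1²) ≈ 2.2361, ∠N ≈ 26.57°
|D| = √(100² + 1²) ≈ 100, ∠D ≈ 0.57°
|H| = 2.2361 / 100 ≈ 0.022361
Gain = 20 log₁₀(0.022361) ≈ -33.01 dB
∠H = 26.57° − 0.57° = 26.00°

Substitute s = j318:
Numerator: (j318) + 2 = 2 + j318
Denominator: (j318) + 100 = 100 + j318
|N| = √(2² + 318²) ≈ 318.01, ∠N ≈ 89.64°
|D| = √(100² + 318²) ≈ 333.35, ∠D ≈ 72.54°
|H| = 318.01 / 333.35 ≈ 0.95398
Gain = 20 log₁₀(0.95398) ≈ -0.41 dB
∠H = 89.64° − 72.54° = 17.10°

ω = 1: -33.0 dB, 26.0°; ω = 318: -0.4 dB, 17.1°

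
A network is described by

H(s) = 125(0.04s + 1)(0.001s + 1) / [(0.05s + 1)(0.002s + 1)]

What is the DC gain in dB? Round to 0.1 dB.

41.9 dB

H(0) = 125 · 1 / 1 = 125
20 log₁₀(125) ≈ 41.94 dB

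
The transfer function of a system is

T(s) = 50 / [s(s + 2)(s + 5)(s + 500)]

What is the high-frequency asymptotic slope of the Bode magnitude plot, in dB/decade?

-80 dB/decade

Each pole contributes −20 dB/decade at high frequency; each zero contributes +20 dB/decade.
Net: 0 zero(s) − 4 pole(s) → -80 dB/decade.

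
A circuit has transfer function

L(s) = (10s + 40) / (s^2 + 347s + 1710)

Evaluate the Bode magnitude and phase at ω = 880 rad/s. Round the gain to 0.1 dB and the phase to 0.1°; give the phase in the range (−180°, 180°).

Substitute s = j880:
Numerator: 10(j880) + 40 = 40 + j8800
Denominator: (j880)^2 + 347(j880) + 1710 = -772690 + j305360
|N| = √(40² + 8800²) ≈ 8800.1, ∠N ≈ 89.74°
|D| = √(772690² + 305360²) ≈ 8.3084e+05, ∠D ≈ 158.44°
|L| = 8800.1 / 8.3084e+05 ≈ 0.010592
Gain = 20 log₁₀(0.010592) ≈ -39.50 dB
∠L = 89.74° − 158.44° = -68.70°

-39.5 dB, -68.7°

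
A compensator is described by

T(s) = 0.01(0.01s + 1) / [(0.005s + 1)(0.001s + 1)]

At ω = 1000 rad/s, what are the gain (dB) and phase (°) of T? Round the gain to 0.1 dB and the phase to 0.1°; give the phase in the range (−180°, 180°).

At ω = 1000 rad/s:
zero (1 + j1000·0.01) = 1 + j10 → |·| ≈ 10.05, ∠ ≈ 84.29°
pole (1 + j1000·0.005) = 1 + j5 → |·| ≈ 5.099, ∠ ≈ 78.69°
pole (1 + j1000·0.001) = 1 + j1 → |·| ≈ 1.4142, ∠ ≈ 45.00°
|T| = 0.01 · 10.05 / (5.099 · 1.4142) ≈ 0.013937
Gain = 20 log₁₀(0.013937) ≈ -37.12 dB
∠T = (84.29°) − (78.69° + 45.00°) = -39.40°

-37.1 dB, -39.4°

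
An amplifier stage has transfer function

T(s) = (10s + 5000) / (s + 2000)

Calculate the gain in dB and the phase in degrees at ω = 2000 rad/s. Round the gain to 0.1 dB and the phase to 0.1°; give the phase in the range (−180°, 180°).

17.3 dB, 31.0°

Substitute s = j2000:
Numerator: 10(j2000) + 5000 = 5000 + j20000
Denominator: (j2000) + 2000 = 2000 + j2000
|N| = √(5000² + 20000²) ≈ 20616, ∠N ≈ 75.96°
|D| = √(2000² + 2000²) ≈ 2828.4, ∠D ≈ 45.00°
|T| = 20616 / 2828.4 ≈ 7.2889
Gain = 20 log₁₀(7.2889) ≈ 17.25 dB
∠T = 75.96° − 45.00° = 30.96°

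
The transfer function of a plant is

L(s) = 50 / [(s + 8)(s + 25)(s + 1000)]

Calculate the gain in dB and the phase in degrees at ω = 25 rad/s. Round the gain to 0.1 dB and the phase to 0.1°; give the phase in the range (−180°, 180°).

-85.4 dB, -118.7°

At s = jω = j25:
pole (s+8): 8 + j25 → |·| = √(8²+25²) = √689 ≈ 26.249, ∠ = arctan(25/8) ≈ 72.26°
pole (s+25): 25 + j25 → |·| = √(25²+25²) = √1250 ≈ 35.355, ∠ = arctan(25/25) ≈ 45.00°
pole (s+1000): 1000 + j25 → |·| = √(1000²+25²) = √1000625 ≈ 1000.3, ∠ = arctan(25/1000) ≈ 1.43°
|L| = 50 / 9.2831e+05 ≈ 5.3861e-05
Gain = 20 log₁₀(5.3861e-05) ≈ -85.37 dB
∠L = 0.00° − 118.69° = -118.69°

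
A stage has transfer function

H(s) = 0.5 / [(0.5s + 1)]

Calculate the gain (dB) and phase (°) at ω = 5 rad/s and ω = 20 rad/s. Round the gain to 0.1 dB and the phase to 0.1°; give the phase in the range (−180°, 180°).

At ω = 5 rad/s:
pole (1 + j5·0.5) = 1 + j2.5 → |·| ≈ 2.6926, ∠ ≈ 68.20°
|H| = 0.5 · 1 / (2.6926) ≈ 0.18569
Gain = 20 log₁₀(0.18569) ≈ -14.62 dB
∠H = (0°) − (68.20°) = -68.20°

At ω = 20 rad/s:
pole (1 + j20·0.5) = 1 + j10 → |·| ≈ 10.05, ∠ ≈ 84.29°
|H| = 0.5 · 1 / (10.05) ≈ 0.049751
Gain = 20 log₁₀(0.049751) ≈ -26.06 dB
∠H = (0°) − (84.29°) = -84.29°

ω = 5: -14.6 dB, -68.2°; ω = 20: -26.1 dB, -84.3°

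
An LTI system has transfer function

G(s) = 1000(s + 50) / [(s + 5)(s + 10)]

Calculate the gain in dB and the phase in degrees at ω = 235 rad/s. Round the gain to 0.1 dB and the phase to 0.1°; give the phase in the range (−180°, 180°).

At s = jω = j235:
zero (s+50): 50 + j235 → |·| = √(50²+235²) = √57725 ≈ 240.26, ∠ = arctan(235/50) ≈ 77.99°
pole (s+5): 5 + j235 → |·| = √(5²+235²) = √55250 ≈ 235.05, ∠ = arctan(235/5) ≈ 88.78°
pole (s+10): 10 + j235 → |·| = √(10²+235²) = √55325 ≈ 235.21, ∠ = arctan(235/10) ≈ 87.56°
|G| = 1000 · 240.26 / 55286 ≈ 4.3458
Gain = 20 log₁₀(4.3458) ≈ 12.76 dB
∠G = 77.99° − 176.34° = -98.35°

12.8 dB, -98.4°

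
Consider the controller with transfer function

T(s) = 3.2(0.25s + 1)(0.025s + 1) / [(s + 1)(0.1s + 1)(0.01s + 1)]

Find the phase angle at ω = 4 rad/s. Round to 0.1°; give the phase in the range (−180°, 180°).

At ω = 4 rad/s:
zero (1 + j4·0.25) = 1 + j1 → |·| ≈ 1.4142, ∠ ≈ 45.00°
zero (1 + j4·0.025) = 1 + j0.1 → |·| ≈ 1.005, ∠ ≈ 5.71°
pole (1 + j4·1) = 1 + j4 → |·| ≈ 4.1231, ∠ ≈ 75.96°
pole (1 + j4·0.1) = 1 + j0.4 → |·| ≈ 1.077, ∠ ≈ 21.80°
pole (1 + j4·0.01) = 1 + j0.04 → |·| ≈ 1.0008, ∠ ≈ 2.29°
∠T = (45.00° + 5.71°) − (75.96° + 21.80° + 2.29°) = -49.34°

-49.3°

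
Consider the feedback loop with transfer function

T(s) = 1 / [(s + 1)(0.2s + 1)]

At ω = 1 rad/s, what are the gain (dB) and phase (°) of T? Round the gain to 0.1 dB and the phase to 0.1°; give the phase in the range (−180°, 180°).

At ω = 1 rad/s:
pole (1 + j1·1) = 1 + j1 → |·| ≈ 1.4142, ∠ ≈ 45.00°
pole (1 + j1·0.2) = 1 + j0.2 → |·| ≈ 1.0198, ∠ ≈ 11.31°
|T| = 1 · 1 / (1.4142 · 1.0198) ≈ 0.69338
Gain = 20 log₁₀(0.69338) ≈ -3.18 dB
∠T = (0°) − (45.00° + 11.31°) = -56.31°

-3.2 dB, -56.3°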